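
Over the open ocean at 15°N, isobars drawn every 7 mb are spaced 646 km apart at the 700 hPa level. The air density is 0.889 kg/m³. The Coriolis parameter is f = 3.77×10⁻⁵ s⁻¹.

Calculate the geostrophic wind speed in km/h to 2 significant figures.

Pressure gradient: |∂P/∂n| = 700 Pa / 646000 m = 1.08×10⁻³ Pa/m
Geostrophic balance (pressure-gradient force = Coriolis force):
V_g = (1/(fρ)) |∂P/∂n| = 1.08×10⁻³ / (3.77×10⁻⁵ × 0.889) = 32.3 m/s
Converting: 32.3 m/s × 3.6 = 120 km/h

120 km/h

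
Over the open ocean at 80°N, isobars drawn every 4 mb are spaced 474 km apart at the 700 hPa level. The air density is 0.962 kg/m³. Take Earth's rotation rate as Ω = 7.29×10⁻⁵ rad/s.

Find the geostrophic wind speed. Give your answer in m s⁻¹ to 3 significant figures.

Coriolis parameter at 80°N:
f = 2Ω sin φ = 2 × 7.29×10⁻⁵ × sin 80° = 1.44×10⁻⁴ s⁻¹
Pressure gradient: |∂P/∂n| = 400 Pa / 474000 m = 8.44×10⁻⁴ Pa/m
Geostrophic balance (pressure-gradient force = Coriolis force):
V_g = (1/(fρ)) |∂P/∂n| = 8.44×10⁻⁴ / (1.44×10⁻⁴ × 0.962) = 6.11 m/s

6.11 m s⁻¹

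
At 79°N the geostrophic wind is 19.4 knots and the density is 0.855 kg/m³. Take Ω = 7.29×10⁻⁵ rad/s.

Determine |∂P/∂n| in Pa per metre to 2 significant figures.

1.2×10⁻³ Pa/m

Coriolis parameter at 79°N:
f = 2Ω sin φ = 2 × 7.29×10⁻⁵ × sin 79° = 1.43×10⁻⁴ s⁻¹
Wind speed in SI: 19.4 knots = 9.98 m/s
Geostrophic balance rearranged: |∂P/∂n| = f ρ V_g
|∂P/∂n| = 1.43×10⁻⁴ × 0.855 × 9.98 = 1.22×10⁻³ Pa/m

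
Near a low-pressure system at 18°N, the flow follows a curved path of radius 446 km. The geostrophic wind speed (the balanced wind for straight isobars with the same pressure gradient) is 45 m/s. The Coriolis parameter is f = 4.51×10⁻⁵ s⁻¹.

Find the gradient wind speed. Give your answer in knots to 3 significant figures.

Around a low, centrifugal force acts outward with Coriolis, so pressure-gradient force balances both:
(1/ρ)|∂P/∂n| = fV + V²/R  →  V² + fR·V − fR·V_g = 0
With fR = 4.51×10⁻⁵ × 446×10³ m = 20.1 m/s:
V = [−fR + √((fR)² + 4 fR V_g)]/2 = [−20.1 + √(20.1² + 4×20.1×45)]/2 = 21.7 m/s
Subgeostrophic (V < V_g = 45 m/s), as expected around a low.
Converting: 21.7 m/s × 1.944 = 42.1 knots

42.1 knots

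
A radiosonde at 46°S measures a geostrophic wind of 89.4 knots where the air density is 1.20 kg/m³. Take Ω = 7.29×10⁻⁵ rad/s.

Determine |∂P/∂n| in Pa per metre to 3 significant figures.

Coriolis parameter at 46°S:
f = 2Ω sin φ = 2 × 7.29×10⁻⁵ × sin 46° = 1.05×10⁻⁴ s⁻¹
Wind speed in SI: 89.4 knots = 46.0 m/s
Geostrophic balance rearranged: |∂P/∂n| = f ρ V_g
|∂P/∂n| = 1.05×10⁻⁴ × 1.20 × 46.0 = 5.79×10⁻³ Pa/m

5.79×10⁻³ Pa/m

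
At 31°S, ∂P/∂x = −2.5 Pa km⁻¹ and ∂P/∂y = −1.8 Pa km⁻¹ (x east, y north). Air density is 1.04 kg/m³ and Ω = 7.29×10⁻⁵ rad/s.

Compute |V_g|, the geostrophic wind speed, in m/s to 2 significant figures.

39 m/s

Coriolis parameter at 31°S:
f = 2Ω sin φ = 2 × 7.29×10⁻⁵ × sin 31° = 7.51×10⁻⁵ s⁻¹
In the Southern Hemisphere f is negative: f = −7.51×10⁻⁵ s⁻¹.
Component geostrophic relations (x east, y north):
u_g = −(1/(fρ)) ∂P/∂y,  v_g = (1/(fρ)) ∂P/∂x
u_g = −(−1.8×10⁻³)/(−7.51×10⁻⁵ × 1.04) = −23.0 m/s;  v_g = (−2.5×10⁻³)/(−7.51×10⁻⁵ × 1.04) = 32.0 m/s
|V_g| = √(u_g² + v_g²) = 39.4 m/s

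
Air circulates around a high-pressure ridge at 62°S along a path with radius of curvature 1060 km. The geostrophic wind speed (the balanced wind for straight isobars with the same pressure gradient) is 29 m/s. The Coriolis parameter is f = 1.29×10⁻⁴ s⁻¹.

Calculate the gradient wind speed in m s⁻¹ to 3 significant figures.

Around a high, pressure-gradient force acts outward with centrifugal, so Coriolis balances both:
fV = (1/ρ)|∂P/∂n| + V²/R  →  V² − fR·V + fR·V_g = 0
With fR = 1.29×10⁻⁴ × 1060×10³ m = 137 m/s:
V = [fR − √((fR)² − 4 fR V_g)]/2 = [137 − √(137² − 4×137×29)]/2 = 41.7 m/s
Supergeostrophic (V > V_g = 29 m/s), as expected around a high.

41.7 m s⁻¹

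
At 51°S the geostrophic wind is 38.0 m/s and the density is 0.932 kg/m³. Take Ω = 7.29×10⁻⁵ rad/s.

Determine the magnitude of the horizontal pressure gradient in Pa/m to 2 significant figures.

Coriolis parameter at 51°S:
f = 2Ω sin φ = 2 × 7.29×10⁻⁵ × sin 51° = 1.13×10⁻⁴ s⁻¹
Geostrophic balance rearranged: |∂P/∂n| = f ρ V_g
|∂P/∂n| = 1.13×10⁻⁴ × 0.932 × 38.0 = 4.01×10⁻³ Pa/m

4.0×10⁻³ Pa/m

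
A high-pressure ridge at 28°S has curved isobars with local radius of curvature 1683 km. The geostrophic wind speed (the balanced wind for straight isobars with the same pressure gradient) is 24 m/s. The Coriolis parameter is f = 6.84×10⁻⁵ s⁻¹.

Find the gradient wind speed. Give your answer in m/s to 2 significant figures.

34 m/s

Around a high, pressure-gradient force acts outward with centrifugal, so Coriolis balances both:
fV = (1/ρ)|∂P/∂n| + V²/R  →  V² − fR·V + fR·V_g = 0
With fR = 6.84×10⁻⁵ × 1683×10³ m = 115 m/s:
V = [fR − √((fR)² − 4 fR V_g)]/2 = [115 − √(115² − 4×115×24)]/2 = 34.1 m/s
Supergeostrophic (V > V_g = 24 m/s), as expected around a high.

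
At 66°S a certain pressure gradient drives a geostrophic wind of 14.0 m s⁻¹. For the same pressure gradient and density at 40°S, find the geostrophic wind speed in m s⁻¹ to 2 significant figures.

With the same pressure gradient and density, V_g ∝ 1/f ∝ 1/sin φ.
V₂ = V₁ · sin φ₁ / sin φ₂ = 14.0 × sin 66° / sin 40°
V₂ = 14.0 × 0.9135/0.6428 = 20 m s⁻¹

20 m s⁻¹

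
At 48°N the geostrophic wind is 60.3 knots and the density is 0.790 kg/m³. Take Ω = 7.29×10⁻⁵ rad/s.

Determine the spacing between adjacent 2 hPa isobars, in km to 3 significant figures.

Coriolis parameter at 48°N:
f = 2Ω sin φ = 2 × 7.29×10⁻⁵ × sin 48° = 1.08×10⁻⁴ s⁻¹
Wind speed in SI: 60.3 knots = 31.0 m/s
Geostrophic balance rearranged: |∂P/∂n| = f ρ V_g
|∂P/∂n| = 1.08×10⁻⁴ × 0.790 × 31.0 = 2.66×10⁻³ Pa/m
Isobar spacing: Δn = ΔP/|∂P/∂n| = 200 Pa / 2.66×10⁻³ Pa/m = 75321 m ≈ 75.3 km

75.3 km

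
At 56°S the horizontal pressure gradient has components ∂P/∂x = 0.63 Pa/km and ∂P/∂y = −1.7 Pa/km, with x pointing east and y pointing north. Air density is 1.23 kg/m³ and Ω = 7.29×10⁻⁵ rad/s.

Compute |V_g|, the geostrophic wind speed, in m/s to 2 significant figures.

Coriolis parameter at 56°S:
f = 2Ω sin φ = 2 × 7.29×10⁻⁵ × sin 56° = 1.21×10⁻⁴ s⁻¹
In the Southern Hemisphere f is negative: f = −1.21×10⁻⁴ s⁻¹.
Component geostrophic relations (x east, y north):
u_g = −(1/(fρ)) ∂P/∂y,  v_g = (1/(fρ)) ∂P/∂x
u_g = −(−1.7×10⁻³)/(−1.21×10⁻⁴ × 1.23) = −11.4 m/s;  v_g = (0.63×10⁻³)/(−1.21×10⁻⁴ × 1.23) = −4.24 m/s
|V_g| = √(u_g² + v_g²) = 12.2 m/s

12 m/s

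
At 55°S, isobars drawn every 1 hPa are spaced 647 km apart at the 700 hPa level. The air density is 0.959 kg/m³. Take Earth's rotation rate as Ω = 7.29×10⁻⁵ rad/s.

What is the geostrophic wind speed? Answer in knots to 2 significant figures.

2.6 knots

Coriolis parameter at 55°S:
f = 2Ω sin φ = 2 × 7.29×10⁻⁵ × sin 55° = 1.19×10⁻⁴ s⁻¹
Pressure gradient: |∂P/∂n| = 100 Pa / 647000 m = 1.55×10⁻⁴ Pa/m
Geostrophic balance (pressure-gradient force = Coriolis force):
V_g = (1/(fρ)) |∂P/∂n| = 1.55×10⁻⁴ / (1.19×10⁻⁴ × 0.959) = 1.35 m/s
Converting: 1.35 m/s × 1.944 = 2.6 knots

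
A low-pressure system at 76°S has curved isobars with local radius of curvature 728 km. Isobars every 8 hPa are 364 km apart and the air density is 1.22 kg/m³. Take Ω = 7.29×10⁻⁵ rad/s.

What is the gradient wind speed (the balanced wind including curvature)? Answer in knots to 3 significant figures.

Coriolis parameter at 76°S:
f = 2Ω sin φ = 2 × 7.29×10⁻⁵ × sin 76° = 1.41×10⁻⁴ s⁻¹
Pressure gradient: |∂P/∂n| = 800 Pa / 364000 m = 2.20×10⁻³ Pa/m
Geostrophic speed: V_g = |∂P/∂n|/(fρ) = 2.20×10⁻³/(1.41×10⁻⁴ × 1.22) = 12.7 m/s
Around a low, centrifugal force acts outward with Coriolis, so pressure-gradient force balances both:
(1/ρ)|∂P/∂n| = fV + V²/R  →  V² + fR·V − fR·V_g = 0
With fR = 1.41×10⁻⁴ × 728×10³ m = 103 m/s:
V = [−fR + √((fR)² + 4 fR V_g)]/2 = [−103 + √(103² + 4×103×12.7)]/2 = 11.5 m/s
Subgeostrophic (V < V_g = 12.7 m/s), as expected around a low.
Converting: 11.5 m/s × 1.944 = 22.3 knots

22.3 knots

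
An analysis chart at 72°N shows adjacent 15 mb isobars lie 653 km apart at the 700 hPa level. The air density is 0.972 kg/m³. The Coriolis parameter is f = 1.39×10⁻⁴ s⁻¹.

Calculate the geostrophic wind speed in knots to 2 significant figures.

33 knots

Pressure gradient: |∂P/∂n| = 1500 Pa / 653000 m = 2.30×10⁻³ Pa/m
Geostrophic balance (pressure-gradient force = Coriolis force):
V_g = (1/(fρ)) |∂P/∂n| = 2.30×10⁻³ / (1.39×10⁻⁴ × 0.972) = 17.0 m/s
Converting: 17.0 m/s × 1.944 = 33 knots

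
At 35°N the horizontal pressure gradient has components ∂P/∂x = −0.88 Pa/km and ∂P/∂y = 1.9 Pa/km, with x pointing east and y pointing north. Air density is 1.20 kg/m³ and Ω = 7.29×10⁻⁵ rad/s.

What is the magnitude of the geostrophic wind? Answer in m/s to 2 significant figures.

21 m/s

Coriolis parameter at 35°N:
f = 2Ω sin φ = 2 × 7.29×10⁻⁵ × sin 35° = 8.36×10⁻⁵ s⁻¹
Component geostrophic relations (x east, y north):
u_g = −(1/(fρ)) ∂P/∂y,  v_g = (1/(fρ)) ∂P/∂x
u_g = −(1.9×10⁻³)/(8.36×10⁻⁵ × 1.20) = −18.9 m/s;  v_g = (−0.88×10⁻³)/(8.36×10⁻⁵ × 1.20) = −8.77 m/s
|V_g| = √(u_g² + v_g²) = 20.9 m/s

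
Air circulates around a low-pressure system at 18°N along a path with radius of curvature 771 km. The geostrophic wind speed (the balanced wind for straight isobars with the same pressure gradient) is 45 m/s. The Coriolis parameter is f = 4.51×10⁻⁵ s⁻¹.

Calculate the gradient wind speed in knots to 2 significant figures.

Around a low, centrifugal force acts outward with Coriolis, so pressure-gradient force balances both:
(1/ρ)|∂P/∂n| = fV + V²/R  →  V² + fR·V − fR·V_g = 0
With fR = 4.51×10⁻⁵ × 771×10³ m = 34.8 m/s:
V = [−fR + √((fR)² + 4 fR V_g)]/2 = [−34.8 + √(34.8² + 4×34.8×45)]/2 = 25.8 m/s
Subgeostrophic (V < V_g = 45 m/s), as expected around a low.
Converting: 25.8 m/s × 1.944 = 50 knots

50 knots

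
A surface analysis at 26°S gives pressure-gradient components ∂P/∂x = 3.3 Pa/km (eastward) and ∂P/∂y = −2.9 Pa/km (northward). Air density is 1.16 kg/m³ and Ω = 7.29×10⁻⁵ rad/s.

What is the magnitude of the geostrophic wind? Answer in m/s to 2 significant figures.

59 m/s

Coriolis parameter at 26°S:
f = 2Ω sin φ = 2 × 7.29×10⁻⁵ × sin 26° = 6.39×10⁻⁵ s⁻¹
In the Southern Hemisphere f is negative: f = −6.39×10⁻⁵ s⁻¹.
Component geostrophic relations (x east, y north):
u_g = −(1/(fρ)) ∂P/∂y,  v_g = (1/(fρ)) ∂P/∂x
u_g = −(−2.9×10⁻³)/(−6.39×10⁻⁵ × 1.16) = −39.1 m/s;  v_g = (3.3×10⁻³)/(−6.39×10⁻⁵ × 1.16) = −44.5 m/s
|V_g| = √(u_g² + v_g²) = 59.3 m/s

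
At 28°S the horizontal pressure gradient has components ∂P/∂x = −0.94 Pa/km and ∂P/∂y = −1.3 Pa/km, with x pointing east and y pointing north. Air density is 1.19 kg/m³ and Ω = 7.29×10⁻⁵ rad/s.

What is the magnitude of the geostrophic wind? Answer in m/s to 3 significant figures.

19.7 m/s

Coriolis parameter at 28°S:
f = 2Ω sin φ = 2 × 7.29×10⁻⁵ × sin 28° = 6.84×10⁻⁵ s⁻¹
In the Southern Hemisphere f is negative: f = −6.84×10⁻⁵ s⁻¹.
Component geostrophic relations (x east, y north):
u_g = −(1/(fρ)) ∂P/∂y,  v_g = (1/(fρ)) ∂P/∂x
u_g = −(−1.3×10⁻³)/(−6.84×10⁻⁵ × 1.19) = −16.0 m/s;  v_g = (−0.94×10⁻³)/(−6.84×10⁻⁵ × 1.19) = 11.5 m/s
|V_g| = √(u_g² + v_g²) = 19.7 m/s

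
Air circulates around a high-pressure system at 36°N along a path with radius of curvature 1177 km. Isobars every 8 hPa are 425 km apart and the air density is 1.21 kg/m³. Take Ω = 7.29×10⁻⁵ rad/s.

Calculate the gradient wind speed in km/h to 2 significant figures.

85 km/h

Coriolis parameter at 36°N:
f = 2Ω sin φ = 2 × 7.29×10⁻⁵ × sin 36° = 8.57×10⁻⁵ s⁻¹
Pressure gradient: |∂P/∂n| = 800 Pa / 425000 m = 1.88×10⁻³ Pa/m
Geostrophic speed: V_g = |∂P/∂n|/(fρ) = 1.88×10⁻³/(8.57×10⁻⁵ × 1.21) = 18.2 m/s
Around a high, pressure-gradient force acts outward with centrifugal, so Coriolis balances both:
fV = (1/ρ)|∂P/∂n| + V²/R  →  V² − fR·V + fR·V_g = 0
With fR = 8.57×10⁻⁵ × 1177×10³ m = 101 m/s:
V = [fR − √((fR)² − 4 fR V_g)]/2 = [101 − √(101² − 4×101×18.2)]/2 = 23.7 m/s
Supergeostrophic (V > V_g = 18.2 m/s), as expected around a high.
Converting: 23.7 m/s × 3.6 = 85 km/h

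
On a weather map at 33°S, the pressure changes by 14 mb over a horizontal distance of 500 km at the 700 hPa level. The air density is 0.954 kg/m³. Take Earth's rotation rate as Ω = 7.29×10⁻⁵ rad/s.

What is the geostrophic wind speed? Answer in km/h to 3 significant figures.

Coriolis parameter at 33°S:
f = 2Ω sin φ = 2 × 7.29×10⁻⁵ × sin 33° = 7.94×10⁻⁵ s⁻¹
Pressure gradient: |∂P/∂n| = 1400 Pa / 500000 m = 2.80×10⁻³ Pa/m
Geostrophic balance (pressure-gradient force = Coriolis force):
V_g = (1/(fρ)) |∂P/∂n| = 2.80×10⁻³ / (7.94×10⁻⁵ × 0.954) = 37.0 m/s
Converting: 37.0 m/s × 3.6 = 133 km/h

133 km/h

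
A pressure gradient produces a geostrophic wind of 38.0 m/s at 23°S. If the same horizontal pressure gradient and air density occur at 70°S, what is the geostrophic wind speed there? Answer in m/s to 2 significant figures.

With the same pressure gradient and density, V_g ∝ 1/f ∝ 1/sin φ.
V₂ = V₁ · sin φ₁ / sin φ₂ = 38.0 × sin 23° / sin 70°
V₂ = 38.0 × 0.3907/0.9397 = 16 m/s

16 m/s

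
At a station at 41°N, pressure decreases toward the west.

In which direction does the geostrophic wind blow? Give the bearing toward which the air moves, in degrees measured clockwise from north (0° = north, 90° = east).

000°

The pressure-gradient force points toward the west (bearing 270°).
Geostrophic balance: in the Northern Hemisphere the Coriolis force deflects motion to the right, so the geostrophic wind blows 90° to the right of the pressure-gradient force (low pressure on the left).
Rotating 270° by 90° clockwise gives 000° — the wind blows toward the north.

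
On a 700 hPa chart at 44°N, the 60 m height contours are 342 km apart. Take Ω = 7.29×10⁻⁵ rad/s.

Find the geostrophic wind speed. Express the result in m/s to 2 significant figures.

17 m/s

Coriolis parameter at 44°N:
f = 2Ω sin φ = 2 × 7.29×10⁻⁵ × sin 44° = 1.01×10⁻⁴ s⁻¹
Height gradient: |∂Z/∂n| = 60 m / 342000 m = 1.75×10⁻⁴
On a pressure surface, geostrophic balance gives V_g = (g/f)|∂Z/∂n|:
V_g = 9.81 × 1.75×10⁻⁴ / 1.01×10⁻⁴ = 17.0 m/s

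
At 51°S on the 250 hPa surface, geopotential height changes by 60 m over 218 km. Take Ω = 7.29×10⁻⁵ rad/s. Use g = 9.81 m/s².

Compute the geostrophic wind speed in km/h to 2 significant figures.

Coriolis parameter at 51°S:
f = 2Ω sin φ = 2 × 7.29×10⁻⁵ × sin 51° = 1.13×10⁻⁴ s⁻¹
Height gradient: |∂Z/∂n| = 60 m / 218000 m = 2.75×10⁻⁴
On a pressure surface, geostrophic balance gives V_g = (g/f)|∂Z/∂n|:
V_g = 9.81 × 2.75×10⁻⁴ / 1.13×10⁻⁴ = 23.8 m/s
Converting: 23.8 m/s × 3.6 = 86 km/h

86 km/h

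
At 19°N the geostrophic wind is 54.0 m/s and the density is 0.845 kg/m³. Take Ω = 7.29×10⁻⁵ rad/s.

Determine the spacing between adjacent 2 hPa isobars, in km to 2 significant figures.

Coriolis parameter at 19°N:
f = 2Ω sin φ = 2 × 7.29×10⁻⁵ × sin 19° = 4.75×10⁻⁵ s⁻¹
Geostrophic balance rearranged: |∂P/∂n| = f ρ V_g
|∂P/∂n| = 4.75×10⁻⁵ × 0.845 × 54.0 = 2.17×10⁻³ Pa/m
Isobar spacing: Δn = ΔP/|∂P/∂n| = 200 Pa / 2.17×10⁻³ Pa/m = 92338 m ≈ 92 km

92 km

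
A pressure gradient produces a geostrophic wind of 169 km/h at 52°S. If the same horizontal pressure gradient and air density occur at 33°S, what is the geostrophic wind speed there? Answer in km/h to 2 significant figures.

With the same pressure gradient and density, V_g ∝ 1/f ∝ 1/sin φ.
V₂ = V₁ · sin φ₁ / sin φ₂ = 169 × sin 52° / sin 33°
V₂ = 169 × 0.7880/0.5446 = 240 km/h

240 km/h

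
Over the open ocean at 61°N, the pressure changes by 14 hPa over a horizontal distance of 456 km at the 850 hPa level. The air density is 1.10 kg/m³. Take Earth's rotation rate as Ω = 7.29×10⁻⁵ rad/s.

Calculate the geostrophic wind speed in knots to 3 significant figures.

Coriolis parameter at 61°N:
f = 2Ω sin φ = 2 × 7.29×10⁻⁵ × sin 61° = 1.28×10⁻⁴ s⁻¹
Pressure gradient: |∂P/∂n| = 1400 Pa / 456000 m = 3.07×10⁻³ Pa/m
Geostrophic balance (pressure-gradient force = Coriolis force):
V_g = (1/(fρ)) |∂P/∂n| = 3.07×10⁻³ / (1.28×10⁻⁴ × 1.10) = 21.9 m/s
Converting: 21.9 m/s × 1.944 = 42.5 knots

42.5 knots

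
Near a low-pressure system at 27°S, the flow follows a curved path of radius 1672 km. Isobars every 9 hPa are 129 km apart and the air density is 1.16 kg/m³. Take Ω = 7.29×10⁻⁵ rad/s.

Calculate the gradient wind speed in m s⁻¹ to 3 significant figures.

Coriolis parameter at 27°S:
f = 2Ω sin φ = 2 × 7.29×10⁻⁵ × sin 27° = 6.62×10⁻⁵ s⁻¹
Pressure gradient: |∂P/∂n| = 900 Pa / 129000 m = 6.98×10⁻³ Pa/m
Geostrophic speed: V_g = |∂P/∂n|/(fρ) = 6.98×10⁻³/(6.62×10⁻⁵ × 1.16) = 90.9 m/s
Around a low, centrifugal force acts outward with Coriolis, so pressure-gradient force balances both:
(1/ρ)|∂P/∂n| = fV + V²/R  →  V² + fR·V − fR·V_g = 0
With fR = 6.62×10⁻⁵ × 1672×10³ m = 111 m/s:
V = [−fR + √((fR)² + 4 fR V_g)]/2 = [−111 + √(111² + 4×111×90.9)]/2 = 59.2 m/s
Subgeostrophic (V < V_g = 90.9 m/s), as expected around a low.

59.2 m s⁻¹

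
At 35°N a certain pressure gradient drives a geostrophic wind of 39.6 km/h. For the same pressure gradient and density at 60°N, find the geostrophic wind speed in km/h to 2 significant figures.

With the same pressure gradient and density, V_g ∝ 1/f ∝ 1/sin φ.
V₂ = V₁ · sin φ₁ / sin φ₂ = 39.6 × sin 35° / sin 60°
V₂ = 39.6 × 0.5736/0.8660 = 26 km/h

26 km/h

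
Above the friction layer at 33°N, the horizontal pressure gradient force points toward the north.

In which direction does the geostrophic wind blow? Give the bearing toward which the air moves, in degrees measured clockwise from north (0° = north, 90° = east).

090°

The pressure-gradient force points toward the north (bearing 000°).
Geostrophic balance: in the Northern Hemisphere the Coriolis force deflects motion to the right, so the geostrophic wind blows 90° to the right of the pressure-gradient force (low pressure on the left).
Rotating 000° by 90° clockwise gives 090° — the wind blows toward the east.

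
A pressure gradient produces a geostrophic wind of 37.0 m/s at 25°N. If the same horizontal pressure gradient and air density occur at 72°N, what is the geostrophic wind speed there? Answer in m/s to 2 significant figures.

With the same pressure gradient and density, V_g ∝ 1/f ∝ 1/sin φ.
V₂ = V₁ · sin φ₁ / sin φ₂ = 37.0 × sin 25° / sin 72°
V₂ = 37.0 × 0.4226/0.9511 = 16 m/s

16 m/s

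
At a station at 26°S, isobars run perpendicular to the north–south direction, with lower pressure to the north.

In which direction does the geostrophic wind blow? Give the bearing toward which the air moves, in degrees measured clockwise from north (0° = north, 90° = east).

270°

The pressure-gradient force points toward the north (bearing 000°).
Geostrophic balance: in the Southern Hemisphere the Coriolis force deflects motion to the left, so the geostrophic wind blows 90° to the left of the pressure-gradient force (low pressure on the right).
Rotating 000° by 90° counterclockwise gives 270° — the wind blows toward the west.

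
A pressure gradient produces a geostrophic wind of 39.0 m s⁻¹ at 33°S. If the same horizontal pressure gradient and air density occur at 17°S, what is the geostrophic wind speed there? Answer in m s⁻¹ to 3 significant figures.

72.7 m s⁻¹

With the same pressure gradient and density, V_g ∝ 1/f ∝ 1/sin φ.
V₂ = V₁ · sin φ₁ / sin φ₂ = 39.0 × sin 33° / sin 17°
V₂ = 39.0 × 0.5446/0.2924 = 72.7 m s⁻¹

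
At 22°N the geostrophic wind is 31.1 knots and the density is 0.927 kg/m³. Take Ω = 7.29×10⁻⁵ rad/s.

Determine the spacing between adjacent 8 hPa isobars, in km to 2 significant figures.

Coriolis parameter at 22°N:
f = 2Ω sin φ = 2 × 7.29×10⁻⁵ × sin 22° = 5.46×10⁻⁵ s⁻¹
Wind speed in SI: 31.1 knots = 16.0 m/s
Geostrophic balance rearranged: |∂P/∂n| = f ρ V_g
|∂P/∂n| = 5.46×10⁻⁵ × 0.927 × 16.0 = 8.10×10⁻⁴ Pa/m
Isobar spacing: Δn = ΔP/|∂P/∂n| = 800 Pa / 8.10×10⁻⁴ Pa/m = 987595 m ≈ 990 km

990 km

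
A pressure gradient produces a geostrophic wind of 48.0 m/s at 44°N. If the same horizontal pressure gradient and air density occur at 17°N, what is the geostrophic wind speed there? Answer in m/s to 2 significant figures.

With the same pressure gradient and density, V_g ∝ 1/f ∝ 1/sin φ.
V₂ = V₁ · sin φ₁ / sin φ₂ = 48.0 × sin 44° / sin 17°
V₂ = 48.0 × 0.6947/0.2924 = 110 m/s

110 m/s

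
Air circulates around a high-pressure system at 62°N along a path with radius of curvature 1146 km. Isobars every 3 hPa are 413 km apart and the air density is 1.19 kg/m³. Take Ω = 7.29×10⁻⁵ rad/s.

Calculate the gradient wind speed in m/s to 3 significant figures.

Coriolis parameter at 62°N:
f = 2Ω sin φ = 2 × 7.29×10⁻⁵ × sin 62° = 1.29×10⁻⁴ s⁻¹
Pressure gradient: |∂P/∂n| = 300 Pa / 413000 m = 7.26×10⁻⁴ Pa/m
Geostrophic speed: V_g = |∂P/∂n|/(fρ) = 7.26×10⁻⁴/(1.29×10⁻⁴ × 1.19) = 4.74 m/s
Around a high, pressure-gradient force acts outward with centrifugal, so Coriolis balances both:
fV = (1/ρ)|∂P/∂n| + V²/R  →  V² − fR·V + fR·V_g = 0
With fR = 1.29×10⁻⁴ × 1146×10³ m = 148 m/s:
V = [fR − √((fR)² − 4 fR V_g)]/2 = [148 − √(148² − 4×148×4.74)]/2 = 4.9 m/s
Supergeostrophic (V > V_g = 4.74 m/s), as expected around a high.

4.90 m/s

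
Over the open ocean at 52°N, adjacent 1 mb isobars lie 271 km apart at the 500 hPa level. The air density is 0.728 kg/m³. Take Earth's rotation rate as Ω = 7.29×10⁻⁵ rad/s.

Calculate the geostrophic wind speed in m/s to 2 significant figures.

Coriolis parameter at 52°N:
f = 2Ω sin φ = 2 × 7.29×10⁻⁵ × sin 52° = 1.15×10⁻⁴ s⁻¹
Pressure gradient: |∂P/∂n| = 100 Pa / 271000 m = 3.69×10⁻⁴ Pa/m
Geostrophic balance (pressure-gradient force = Coriolis force):
V_g = (1/(fρ)) |∂P/∂n| = 3.69×10⁻⁴ / (1.15×10⁻⁴ × 0.728) = 4.41 m/s

4.4 m/s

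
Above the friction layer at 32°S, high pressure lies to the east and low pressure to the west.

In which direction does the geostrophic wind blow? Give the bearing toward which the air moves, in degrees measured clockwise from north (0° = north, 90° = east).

180°

The pressure-gradient force points toward the west (bearing 270°).
Geostrophic balance: in the Southern Hemisphere the Coriolis force deflects motion to the left, so the geostrophic wind blows 90° to the left of the pressure-gradient force (low pressure on the right).
Rotating 270° by 90° counterclockwise gives 180° — the wind blows toward the south.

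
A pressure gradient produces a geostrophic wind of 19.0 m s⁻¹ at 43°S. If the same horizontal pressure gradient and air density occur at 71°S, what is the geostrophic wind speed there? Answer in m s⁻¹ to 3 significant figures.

With the same pressure gradient and density, V_g ∝ 1/f ∝ 1/sin φ.
V₂ = V₁ · sin φ₁ / sin φ₂ = 19.0 × sin 43° / sin 71°
V₂ = 19.0 × 0.6820/0.9455 = 13.7 m s⁻¹

13.7 m s⁻¹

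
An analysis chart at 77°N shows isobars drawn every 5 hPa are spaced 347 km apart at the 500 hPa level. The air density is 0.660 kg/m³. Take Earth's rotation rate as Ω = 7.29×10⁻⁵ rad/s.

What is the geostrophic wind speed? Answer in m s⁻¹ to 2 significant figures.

15 m s⁻¹

Coriolis parameter at 77°N:
f = 2Ω sin φ = 2 × 7.29×10⁻⁵ × sin 77° = 1.42×10⁻⁴ s⁻¹
Pressure gradient: |∂P/∂n| = 500 Pa / 347000 m = 1.44×10⁻³ Pa/m
Geostrophic balance (pressure-gradient force = Coriolis force):
V_g = (1/(fρ)) |∂P/∂n| = 1.44×10⁻³ / (1.42×10⁻⁴ × 0.660) = 15.4 m/s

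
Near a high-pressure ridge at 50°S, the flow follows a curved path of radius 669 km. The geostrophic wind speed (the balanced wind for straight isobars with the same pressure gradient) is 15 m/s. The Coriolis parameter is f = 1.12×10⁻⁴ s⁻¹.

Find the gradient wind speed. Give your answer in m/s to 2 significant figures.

Around a high, pressure-gradient force acts outward with centrifugal, so Coriolis balances both:
fV = (1/ρ)|∂P/∂n| + V²/R  →  V² − fR·V + fR·V_g = 0
With fR = 1.12×10⁻⁴ × 669×10³ m = 74.9 m/s:
V = [fR − √((fR)² − 4 fR V_g)]/2 = [74.9 − √(74.9² − 4×74.9×15)]/2 = 20.7 m/s
Supergeostrophic (V > V_g = 15 m/s), as expected around a high.

21 m/s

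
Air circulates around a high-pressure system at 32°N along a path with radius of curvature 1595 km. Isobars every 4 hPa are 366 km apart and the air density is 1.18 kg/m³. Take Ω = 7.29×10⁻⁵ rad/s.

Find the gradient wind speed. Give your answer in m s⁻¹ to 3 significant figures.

Coriolis parameter at 32°N:
f = 2Ω sin φ = 2 × 7.29×10⁻⁵ × sin 32° = 7.73×10⁻⁵ s⁻¹
Pressure gradient: |∂P/∂n| = 400 Pa / 366000 m = 1.09×10⁻³ Pa/m
Geostrophic speed: V_g = |∂P/∂n|/(fρ) = 1.09×10⁻³/(7.73×10⁻⁵ × 1.18) = 12.0 m/s
Around a high, pressure-gradient force acts outward with centrifugal, so Coriolis balances both:
fV = (1/ρ)|∂P/∂n| + V²/R  →  V² − fR·V + fR·V_g = 0
With fR = 7.73×10⁻⁵ × 1595×10³ m = 123 m/s:
V = [fR − √((fR)² − 4 fR V_g)]/2 = [123 − √(123² − 4×123×12)]/2 = 13.5 m/s
Supergeostrophic (V > V_g = 12 m/s), as expected around a high.

13.5 m s⁻¹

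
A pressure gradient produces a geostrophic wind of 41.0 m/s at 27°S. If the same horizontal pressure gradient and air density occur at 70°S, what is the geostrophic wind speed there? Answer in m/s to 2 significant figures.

20 m/s

With the same pressure gradient and density, V_g ∝ 1/f ∝ 1/sin φ.
V₂ = V₁ · sin φ₁ / sin φ₂ = 41.0 × sin 27° / sin 70°
V₂ = 41.0 × 0.4540/0.9397 = 20 m/s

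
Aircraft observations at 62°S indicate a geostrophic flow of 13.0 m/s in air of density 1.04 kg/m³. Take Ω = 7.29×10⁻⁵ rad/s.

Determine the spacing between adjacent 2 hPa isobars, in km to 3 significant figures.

Coriolis parameter at 62°S:
f = 2Ω sin φ = 2 × 7.29×10⁻⁵ × sin 62° = 1.29×10⁻⁴ s⁻¹
Geostrophic balance rearranged: |∂P/∂n| = f ρ V_g
|∂P/∂n| = 1.29×10⁻⁴ × 1.04 × 13.0 = 1.74×10⁻³ Pa/m
Isobar spacing: Δn = ΔP/|∂P/∂n| = 200 Pa / 1.74×10⁻³ Pa/m = 114911 m ≈ 115 km

115 km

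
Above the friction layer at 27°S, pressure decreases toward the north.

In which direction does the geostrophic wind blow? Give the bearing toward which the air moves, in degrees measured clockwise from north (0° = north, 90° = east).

The pressure-gradient force points toward the north (bearing 000°).
Geostrophic balance: in the Southern Hemisphere the Coriolis force deflects motion to the left, so the geostrophic wind blows 90° to the left of the pressure-gradient force (low pressure on the right).
Rotating 000° by 90° counterclockwise gives 270° — the wind blows toward the west.

270°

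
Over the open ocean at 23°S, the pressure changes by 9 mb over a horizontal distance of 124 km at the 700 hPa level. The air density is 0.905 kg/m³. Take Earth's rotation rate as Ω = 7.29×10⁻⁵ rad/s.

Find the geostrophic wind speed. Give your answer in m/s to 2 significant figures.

140 m/s

Coriolis parameter at 23°S:
f = 2Ω sin φ = 2 × 7.29×10⁻⁵ × sin 23° = 5.70×10⁻⁵ s⁻¹
Pressure gradient: |∂P/∂n| = 900 Pa / 124000 m = 7.26×10⁻³ Pa/m
Geostrophic balance (pressure-gradient force = Coriolis force):
V_g = (1/(fρ)) |∂P/∂n| = 7.26×10⁻³ / (5.70×10⁻⁵ × 0.905) = 141 m/s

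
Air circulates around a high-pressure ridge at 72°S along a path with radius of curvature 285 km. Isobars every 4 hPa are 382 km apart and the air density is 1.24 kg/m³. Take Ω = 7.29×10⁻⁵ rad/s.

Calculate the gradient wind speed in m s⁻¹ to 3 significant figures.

7.52 m s⁻¹

Coriolis parameter at 72°S:
f = 2Ω sin φ = 2 × 7.29×10⁻⁵ × sin 72° = 1.39×10⁻⁴ s⁻¹
Pressure gradient: |∂P/∂n| = 400 Pa / 382000 m = 1.05×10⁻³ Pa/m
Geostrophic speed: V_g = |∂P/∂n|/(fρ) = 1.05×10⁻³/(1.39×10⁻⁴ × 1.24) = 6.09 m/s
Around a high, pressure-gradient force acts outward with centrifugal, so Coriolis balances both:
fV = (1/ρ)|∂P/∂n| + V²/R  →  V² − fR·V + fR·V_g = 0
With fR = 1.39×10⁻⁴ × 285×10³ m = 39.5 m/s:
V = [fR − √((fR)² − 4 fR V_g)]/2 = [39.5 − √(39.5² − 4×39.5×6.09)]/2 = 7.52 m/s
Supergeostrophic (V > V_g = 6.09 m/s), as expected around a high.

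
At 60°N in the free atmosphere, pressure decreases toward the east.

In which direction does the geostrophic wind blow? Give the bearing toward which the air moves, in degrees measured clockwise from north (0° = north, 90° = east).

180°

The pressure-gradient force points toward the east (bearing 090°).
Geostrophic balance: in the Northern Hemisphere the Coriolis force deflects motion to the right, so the geostrophic wind blows 90° to the right of the pressure-gradient force (low pressure on the left).
Rotating 090° by 90° clockwise gives 180° — the wind blows toward the south.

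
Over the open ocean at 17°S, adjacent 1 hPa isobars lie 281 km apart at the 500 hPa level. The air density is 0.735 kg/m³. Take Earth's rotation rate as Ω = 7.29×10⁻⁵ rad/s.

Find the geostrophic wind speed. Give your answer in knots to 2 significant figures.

Coriolis parameter at 17°S:
f = 2Ω sin φ = 2 × 7.29×10⁻⁵ × sin 17° = 4.26×10⁻⁵ s⁻¹
Pressure gradient: |∂P/∂n| = 100 Pa / 281000 m = 3.56×10⁻⁴ Pa/m
Geostrophic balance (pressure-gradient force = Coriolis force):
V_g = (1/(fρ)) |∂P/∂n| = 3.56×10⁻⁴ / (4.26×10⁻⁵ × 0.735) = 11.4 m/s
Converting: 11.4 m/s × 1.944 = 22 knots

22 knots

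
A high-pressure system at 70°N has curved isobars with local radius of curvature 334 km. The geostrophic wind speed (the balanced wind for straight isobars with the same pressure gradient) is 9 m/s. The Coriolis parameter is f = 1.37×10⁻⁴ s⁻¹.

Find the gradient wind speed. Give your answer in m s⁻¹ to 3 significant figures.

Around a high, pressure-gradient force acts outward with centrifugal, so Coriolis balances both:
fV = (1/ρ)|∂P/∂n| + V²/R  →  V² − fR·V + fR·V_g = 0
With fR = 1.37×10⁻⁴ × 334×10³ m = 45.8 m/s:
V = [fR − √((fR)² − 4 fR V_g)]/2 = [45.8 − √(45.8² − 4×45.8×9)]/2 = 12.3 m/s
Supergeostrophic (V > V_g = 9 m/s), as expected around a high.

12.3 m s⁻¹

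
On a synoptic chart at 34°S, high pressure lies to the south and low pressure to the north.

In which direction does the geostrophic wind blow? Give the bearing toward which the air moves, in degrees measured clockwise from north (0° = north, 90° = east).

The pressure-gradient force points toward the north (bearing 000°).
Geostrophic balance: in the Southern Hemisphere the Coriolis force deflects motion to the left, so the geostrophic wind blows 90° to the left of the pressure-gradient force (low pressure on the right).
Rotating 000° by 90° counterclockwise gives 270° — the wind blows toward the west.

270°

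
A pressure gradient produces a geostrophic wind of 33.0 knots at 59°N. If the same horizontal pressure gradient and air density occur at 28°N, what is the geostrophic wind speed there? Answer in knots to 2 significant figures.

60 knots

With the same pressure gradient and density, V_g ∝ 1/f ∝ 1/sin φ.
V₂ = V₁ · sin φ₁ / sin φ₂ = 33.0 × sin 59° / sin 28°
V₂ = 33.0 × 0.8572/0.4695 = 60 knots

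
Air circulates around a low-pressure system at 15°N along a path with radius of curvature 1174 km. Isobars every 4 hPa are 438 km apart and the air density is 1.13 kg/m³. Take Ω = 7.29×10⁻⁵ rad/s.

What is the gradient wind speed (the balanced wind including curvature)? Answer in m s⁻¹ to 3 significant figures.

Coriolis parameter at 15°N:
f = 2Ω sin φ = 2 × 7.29×10⁻⁵ × sin 15° = 3.77×10⁻⁵ s⁻¹
Pressure gradient: |∂P/∂n| = 400 Pa / 438000 m = 9.13×10⁻⁴ Pa/m
Geostrophic speed: V_g = |∂P/∂n|/(fρ) = 9.13×10⁻⁴/(3.77×10⁻⁵ × 1.13) = 21.4 m/s
Around a low, centrifugal force acts outward with Coriolis, so pressure-gradient force balances both:
(1/ρ)|∂P/∂n| = fV + V²/R  →  V² + fR·V − fR·V_g = 0
With fR = 3.77×10⁻⁵ × 1174×10³ m = 44.3 m/s:
V = [−fR + √((fR)² + 4 fR V_g)]/2 = [−44.3 + √(44.3² + 4×44.3×21.4)]/2 = 15.8 m/s
Subgeostrophic (V < V_g = 21.4 m/s), as expected around a low.

15.8 m s⁻¹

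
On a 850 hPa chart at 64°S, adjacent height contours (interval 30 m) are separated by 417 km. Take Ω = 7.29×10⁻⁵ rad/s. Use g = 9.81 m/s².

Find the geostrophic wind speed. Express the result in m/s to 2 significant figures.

5.4 m/s

Coriolis parameter at 64°S:
f = 2Ω sin φ = 2 × 7.29×10⁻⁵ × sin 64° = 1.31×10⁻⁴ s⁻¹
Height gradient: |∂Z/∂n| = 30 m / 417000 m = 7.19×10⁻⁵
On a pressure surface, geostrophic balance gives V_g = (g/f)|∂Z/∂n|:
V_g = 9.81 × 7.19×10⁻⁵ / 1.31×10⁻⁴ = 5.39 m/s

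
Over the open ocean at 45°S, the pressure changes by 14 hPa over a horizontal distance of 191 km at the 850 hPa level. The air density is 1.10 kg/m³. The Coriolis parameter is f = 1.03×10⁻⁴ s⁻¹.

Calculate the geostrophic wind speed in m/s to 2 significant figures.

Pressure gradient: |∂P/∂n| = 1400 Pa / 191000 m = 7.33×10⁻³ Pa/m
Geostrophic balance (pressure-gradient force = Coriolis force):
V_g = (1/(fρ)) |∂P/∂n| = 7.33×10⁻³ / (1.03×10⁻⁴ × 1.10) = 64.7 m/s

65 m/s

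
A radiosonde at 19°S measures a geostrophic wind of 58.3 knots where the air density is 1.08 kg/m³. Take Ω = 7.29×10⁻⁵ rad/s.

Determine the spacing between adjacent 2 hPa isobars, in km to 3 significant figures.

130 km

Coriolis parameter at 19°S:
f = 2Ω sin φ = 2 × 7.29×10⁻⁵ × sin 19° = 4.75×10⁻⁵ s⁻¹
Wind speed in SI: 58.3 knots = 30.0 m/s
Geostrophic balance rearranged: |∂P/∂n| = f ρ V_g
|∂P/∂n| = 4.75×10⁻⁵ × 1.08 × 30.0 = 1.54×10⁻³ Pa/m
Isobar spacing: Δn = ΔP/|∂P/∂n| = 200 Pa / 1.54×10⁻³ Pa/m = 130077 m ≈ 130 km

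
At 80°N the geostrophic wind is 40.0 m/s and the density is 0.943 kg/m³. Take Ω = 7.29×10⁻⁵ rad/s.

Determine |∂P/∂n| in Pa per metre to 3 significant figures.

Coriolis parameter at 80°N:
f = 2Ω sin φ = 2 × 7.29×10⁻⁵ × sin 80° = 1.44×10⁻⁴ s⁻¹
Geostrophic balance rearranged: |∂P/∂n| = f ρ V_g
|∂P/∂n| = 1.44×10⁻⁴ × 0.943 × 40.0 = 5.42×10⁻³ Pa/m

5.42×10⁻³ Pa/m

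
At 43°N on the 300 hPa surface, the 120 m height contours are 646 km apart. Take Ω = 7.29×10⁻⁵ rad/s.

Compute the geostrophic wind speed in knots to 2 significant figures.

36 knots

Coriolis parameter at 43°N:
f = 2Ω sin φ = 2 × 7.29×10⁻⁵ × sin 43° = 9.94×10⁻⁵ s⁻¹
Height gradient: |∂Z/∂n| = 120 m / 646000 m = 1.86×10⁻⁴
On a pressure surface, geostrophic balance gives V_g = (g/f)|∂Z/∂n|:
V_g = 9.81 × 1.86×10⁻⁴ / 9.94×10⁻⁵ = 18.3 m/s
Converting: 18.3 m/s × 1.944 = 36 knots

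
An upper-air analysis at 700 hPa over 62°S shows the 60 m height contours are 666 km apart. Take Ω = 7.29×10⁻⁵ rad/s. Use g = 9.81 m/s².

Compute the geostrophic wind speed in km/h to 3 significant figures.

Coriolis parameter at 62°S:
f = 2Ω sin φ = 2 × 7.29×10⁻⁵ × sin 62° = 1.29×10⁻⁴ s⁻¹
Height gradient: |∂Z/∂n| = 60 m / 666000 m = 9.01×10⁻⁵
On a pressure surface, geostrophic balance gives V_g = (g/f)|∂Z/∂n|:
V_g = 9.81 × 9.01×10⁻⁵ / 1.29×10⁻⁴ = 6.87 m/s
Converting: 6.87 m/s × 3.6 = 24.7 km/h

24.7 km/h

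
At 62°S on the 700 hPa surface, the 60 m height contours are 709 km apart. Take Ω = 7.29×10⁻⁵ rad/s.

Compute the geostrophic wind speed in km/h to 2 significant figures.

23 km/h

Coriolis parameter at 62°S:
f = 2Ω sin φ = 2 × 7.29×10⁻⁵ × sin 62° = 1.29×10⁻⁴ s⁻¹
Height gradient: |∂Z/∂n| = 60 m / 709000 m = 8.46×10⁻⁵
On a pressure surface, geostrophic balance gives V_g = (g/f)|∂Z/∂n|:
V_g = 9.81 × 8.46×10⁻⁵ / 1.29×10⁻⁴ = 6.45 m/s
Converting: 6.45 m/s × 3.6 = 23 km/h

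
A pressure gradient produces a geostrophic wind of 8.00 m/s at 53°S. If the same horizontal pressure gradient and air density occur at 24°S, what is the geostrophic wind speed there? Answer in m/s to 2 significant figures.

16 m/s

With the same pressure gradient and density, V_g ∝ 1/f ∝ 1/sin φ.
V₂ = V₁ · sin φ₁ / sin φ₂ = 8.00 × sin 53° / sin 24°
V₂ = 8.00 × 0.7986/0.4067 = 16 m/s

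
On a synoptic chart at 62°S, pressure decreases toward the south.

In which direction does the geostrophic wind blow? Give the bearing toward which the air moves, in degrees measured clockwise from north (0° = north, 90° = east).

090°

The pressure-gradient force points toward the south (bearing 180°).
Geostrophic balance: in the Southern Hemisphere the Coriolis force deflects motion to the left, so the geostrophic wind blows 90° to the left of the pressure-gradient force (low pressure on the right).
Rotating 180° by 90° counterclockwise gives 090° — the wind blows toward the east.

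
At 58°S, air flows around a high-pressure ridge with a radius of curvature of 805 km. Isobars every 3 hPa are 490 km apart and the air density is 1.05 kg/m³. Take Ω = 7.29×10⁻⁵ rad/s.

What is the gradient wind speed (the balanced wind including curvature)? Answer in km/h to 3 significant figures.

17.9 km/h

Coriolis parameter at 58°S:
f = 2Ω sin φ = 2 × 7.29×10⁻⁵ × sin 58° = 1.24×10⁻⁴ s⁻¹
Pressure gradient: |∂P/∂n| = 300 Pa / 490000 m = 6.12×10⁻⁴ Pa/m
Geostrophic speed: V_g = |∂P/∂n|/(fρ) = 6.12×10⁻⁴/(1.24×10⁻⁴ × 1.05) = 4.72 m/s
Around a high, pressure-gradient force acts outward with centrifugal, so Coriolis balances both:
fV = (1/ρ)|∂P/∂n| + V²/R  →  V² − fR·V + fR·V_g = 0
With fR = 1.24×10⁻⁴ × 805×10³ m = 99.5 m/s:
V = [fR − √((fR)² − 4 fR V_g)]/2 = [99.5 − √(99.5² − 4×99.5×4.72)]/2 = 4.96 m/s
Supergeostrophic (V > V_g = 4.72 m/s), as expected around a high.
Converting: 4.96 m/s × 3.6 = 17.9 km/h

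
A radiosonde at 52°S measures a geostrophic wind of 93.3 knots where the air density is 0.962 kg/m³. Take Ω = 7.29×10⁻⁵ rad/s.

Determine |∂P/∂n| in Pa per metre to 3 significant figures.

Coriolis parameter at 52°S:
f = 2Ω sin φ = 2 × 7.29×10⁻⁵ × sin 52° = 1.15×10⁻⁴ s⁻¹
Wind speed in SI: 93.3 knots = 48.0 m/s
Geostrophic balance rearranged: |∂P/∂n| = f ρ V_g
|∂P/∂n| = 1.15×10⁻⁴ × 0.962 × 48.0 = 5.30×10⁻³ Pa/m

5.30×10⁻³ Pa/m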